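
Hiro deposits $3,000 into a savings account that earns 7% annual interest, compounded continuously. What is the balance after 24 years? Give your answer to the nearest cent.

A = P·e^(rt) = 3,000·e^(0.07·24) = 3,000·e^1.68.
e^1.68 ≈ 5.3655559711, so A ≈ 16,096.6679.

$16,096.67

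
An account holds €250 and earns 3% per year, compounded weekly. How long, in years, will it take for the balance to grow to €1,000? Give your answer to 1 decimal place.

46.2 years

(1 + 0.000576923)^(52t) = 1,000/250 = 4.
52t·ln(1 + 0.000576923) = ln(4); 52t = 1.3863/0.000576757 ≈ 2403.6033.
t ≈ 46.2231 years.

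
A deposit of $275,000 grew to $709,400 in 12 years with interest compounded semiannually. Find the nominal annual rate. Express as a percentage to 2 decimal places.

The 24-period growth factor is 709,400/275,000 = 2.57964.
r/2 = 2.57964^(1/24) − 1 ≈ 0.0402753, so r ≈ 2·0.0402753 = 8.05505%.

8.06%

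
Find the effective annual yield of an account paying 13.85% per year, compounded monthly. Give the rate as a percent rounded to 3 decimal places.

14.764%

EAR = (1 + 13.85%/12)^12 − 1 = (1 + 0.0115417)^12 − 1.
(1 + 0.0115417)^12 ≈ 1.147639, so EAR ≈ 14.76391%.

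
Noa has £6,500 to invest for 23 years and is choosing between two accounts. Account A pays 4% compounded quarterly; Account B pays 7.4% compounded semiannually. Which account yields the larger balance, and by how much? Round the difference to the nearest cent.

Account A growth factor: (1 + 0.01)^92 ≈ 2.4978501914; balance ≈ 16,236.0262.
Account B growth factor: (1 + 0.037)^46 ≈ 5.3189118629; balance ≈ 34,572.9271.
Account B is larger by 18,336.9009.

Account B, by £18,336.90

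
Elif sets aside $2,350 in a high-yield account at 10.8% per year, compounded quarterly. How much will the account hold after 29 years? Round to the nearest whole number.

$51,670

Periodic rate = 10.8%/4 = 0.027; periods = 4·29 = 116.
A = 2,350·(1 + 0.027)^116 ≈ 2,350·21.987277481 ≈ 51,670.1021.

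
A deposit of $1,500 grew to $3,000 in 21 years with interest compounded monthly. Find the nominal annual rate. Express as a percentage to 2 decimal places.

3.31%

(1 + r/12)^252 = 3,000/1,500 = 2.
1 + r/12 = 2^(1/252) ≈ 1.002754, so r/12 ≈ 0.00275437.
r ≈ 12·0.00275437 = 3.30524%.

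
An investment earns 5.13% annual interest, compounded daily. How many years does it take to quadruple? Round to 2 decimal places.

(1 + 0.000140548)^(365t) = 4.
365t = ln 4 / ln(1 + 0.000140548) ≈ 1.3863/0.000140538 ≈ 9864.1910.
t ≈ 27.0252.

27.03 years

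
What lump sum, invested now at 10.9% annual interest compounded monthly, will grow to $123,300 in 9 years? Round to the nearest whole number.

Growth factor = (1 + 0.109/12)^108 ≈ 2.65533658932.
P = 123,300/2.65533658932 ≈ 46,434.7912.

$46,435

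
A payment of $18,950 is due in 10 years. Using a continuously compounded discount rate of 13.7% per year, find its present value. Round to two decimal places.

$4,815.33

P = A·e^(−rt) = 18,950·e^(−1.37).
e^(−1.37) ≈ 0.25410695955, so P ≈ 4,815.3269.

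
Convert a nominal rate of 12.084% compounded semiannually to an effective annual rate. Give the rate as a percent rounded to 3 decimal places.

12.449%

EAR = (1 + 12.084%/2)^2 − 1 = (1 + 0.06042)^2 − 1.
(1 + 0.06042)^2 ≈ 1.124491, so EAR ≈ 12.44906%.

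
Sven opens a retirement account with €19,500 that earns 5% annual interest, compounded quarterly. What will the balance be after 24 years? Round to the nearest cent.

Growth factor = (1 + 0.0125)^96 ≈ 3.2955132425.
A ≈ 19,500 × 3.2955132425 ≈ 64,262.5082.

€64,262.51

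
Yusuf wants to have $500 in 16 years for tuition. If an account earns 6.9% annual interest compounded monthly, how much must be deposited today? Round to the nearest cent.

Growth factor = (1 + 0.00575)^192 ≈ 3.00668492.
P = 500/3.00668492 ≈ 166.2961.

$166.30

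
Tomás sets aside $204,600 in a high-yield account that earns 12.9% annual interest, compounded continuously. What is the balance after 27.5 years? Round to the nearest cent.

A = P·e^(rt) = 204,600·e^(0.129·27.5) = 204,600·e^3.5475.
e^3.5475 ≈ 34.7263928949, so A ≈ 7,105,019.9863.

$7,105,019.99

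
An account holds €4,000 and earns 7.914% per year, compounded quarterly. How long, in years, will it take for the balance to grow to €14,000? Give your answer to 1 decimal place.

(1 + 0.019785)^(4t) = 14,000/4,000 = 3.5.
4t·ln(1 + 0.019785) = ln(3.5); 4t = 1.2528/0.0195918 ≈ 63.9432.
t ≈ 15.9858 years.

16.0 years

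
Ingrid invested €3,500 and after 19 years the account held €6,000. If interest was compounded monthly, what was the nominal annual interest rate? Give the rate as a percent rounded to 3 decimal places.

The 228-period growth factor is 6,000/3,500 = 1.71429.
r/12 = 1.71429^(1/228) − 1 ≈ 0.00236682, so r ≈ 12·0.00236682 = 2.84018%.

2.840%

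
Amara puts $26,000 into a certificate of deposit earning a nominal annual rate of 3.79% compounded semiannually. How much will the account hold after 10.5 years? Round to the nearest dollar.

Growth factor = (1 + 0.01895)^21 ≈ 1.4832363032.
A ≈ 26,000 × 1.4832363032 ≈ 38,564.1439.

$38,564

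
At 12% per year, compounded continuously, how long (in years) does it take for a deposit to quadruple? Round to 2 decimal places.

e^(0.12t) = 4, so 0.12t = ln 4 ≈ 1.3863.
t ≈ 1.3863/0.12 ≈ 11.5525.

11.55 years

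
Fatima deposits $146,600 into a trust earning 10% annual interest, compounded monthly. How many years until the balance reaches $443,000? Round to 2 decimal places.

(1 + 0.00833333)^(12t) = 443,000/146,600 = 3.0218.
12t·ln(1 + 0.00833333) = ln(3.0218); 12t = 1.1059/0.0082988 ≈ 133.2556.
t ≈ 11.1046 years.

11.10 years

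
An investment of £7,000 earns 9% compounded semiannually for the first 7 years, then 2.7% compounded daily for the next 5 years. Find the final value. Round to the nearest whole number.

Phase 1: 7,000·(1 + 0.045)^14 ≈ 12,963.6145.
Phase 2: 12,963.6145·(1 + 0.027/365)^1825 ≈ 14,837.2595.

£14,837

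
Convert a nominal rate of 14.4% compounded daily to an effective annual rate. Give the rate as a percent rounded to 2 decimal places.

15.49%

One year is 365 periods at 0.000394521 each: (1 + 0.000394521)^365 ≈ 1.154851.
EAR = 1.154851 − 1 ≈ 15.48513%.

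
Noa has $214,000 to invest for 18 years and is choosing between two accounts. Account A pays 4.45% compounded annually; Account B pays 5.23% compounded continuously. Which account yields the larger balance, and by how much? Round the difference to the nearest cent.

Account B, by $80,042.93

Account A growth factor: (1 + 0.0445)^18 ≈ 2.18953553369; balance ≈ 468,560.6042.
Account B growth factor: e^(0.0523·18) = e^0.9414 ≈ 2.56356790227; balance ≈ 548,603.5311.
Account B is larger by 80,042.9269.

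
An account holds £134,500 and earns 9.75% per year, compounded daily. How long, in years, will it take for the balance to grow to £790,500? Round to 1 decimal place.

18.2 years

(1 + 0.000267123)^(365t) = 790,500/134,500 = 5.8773.
365t·ln(1 + 0.000267123) = ln(5.8773); 365t = 1.7711/0.000267088 ≈ 6631.1628.
t ≈ 18.1676 years.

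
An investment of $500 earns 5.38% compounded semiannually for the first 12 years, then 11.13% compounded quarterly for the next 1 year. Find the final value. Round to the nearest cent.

$1,055.17

Phase 1: 500·(1 + 0.0269)^24 ≈ 945.4655.
Phase 2: 945.4655·(1 + 0.027825)^4 ≈ 1,055.1699.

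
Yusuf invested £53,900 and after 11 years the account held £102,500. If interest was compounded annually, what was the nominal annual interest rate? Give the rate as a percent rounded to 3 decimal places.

6.017%

(1 + r)^11 = 102,500/53,900 = 1.90167.
1 + r = 1.90167^(1/11) ≈ 1.060171, so r ≈ 0.060171.
r ≈ 6.01710%.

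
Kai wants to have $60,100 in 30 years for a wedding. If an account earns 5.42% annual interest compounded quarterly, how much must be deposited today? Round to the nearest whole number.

Growth factor = (1 + 0.01355)^120 ≈ 5.0283020479.
P = 60,100/5.0283020479 ≈ 11,952.3448.

$11,952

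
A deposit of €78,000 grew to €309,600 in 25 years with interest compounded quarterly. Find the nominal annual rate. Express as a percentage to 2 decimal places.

5.55%

(1 + r/4)^100 = 309,600/78,000 = 3.96923.
1 + r/4 = 3.96923^(1/100) ≈ 1.013881, so r/4 ≈ 0.0138812.
r ≈ 4·0.0138812 = 5.55247%.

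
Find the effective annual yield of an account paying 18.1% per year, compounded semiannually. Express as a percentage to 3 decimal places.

18.919%

EAR = (1 + 18.1%/2)^2 − 1 = (1 + 0.0905)^2 − 1.
(1 + 0.0905)^2 ≈ 1.18919, so EAR ≈ 18.91903%.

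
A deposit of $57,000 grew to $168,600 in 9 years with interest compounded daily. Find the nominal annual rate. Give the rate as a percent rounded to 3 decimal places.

(1 + r/365)^3285 = 168,600/57,000 = 2.95789.
1 + r/365 = 2.95789^(1/3285) ≈ 1.00033, so r/365 ≈ 0.000330185.
r ≈ 365·0.000330185 = 12.05174%.

12.052%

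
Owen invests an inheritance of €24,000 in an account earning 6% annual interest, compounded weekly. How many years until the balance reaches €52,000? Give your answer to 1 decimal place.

We need (1 + 0.00115385)^(52t) = 2.1667, so 52t = ln 2.1667 / ln 1.001154 ≈ 670.4844.
t ≈ 670.4844/52 = 12.8939 years.

12.9 years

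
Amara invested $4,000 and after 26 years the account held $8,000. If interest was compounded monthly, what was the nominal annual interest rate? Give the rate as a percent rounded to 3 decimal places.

2.669%

(1 + r/12)^312 = 8,000/4,000 = 2.
1 + r/12 = 2^(1/312) ≈ 1.002224, so r/12 ≈ 0.0022241.
r ≈ 12·0.0022241 = 2.66891%.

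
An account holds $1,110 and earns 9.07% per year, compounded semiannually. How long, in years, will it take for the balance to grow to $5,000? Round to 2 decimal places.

16.97 years

We need (1 + 0.04535)^(2t) = 4.5045, so 2t = ln 4.5045 / ln 1.04535 ≈ 33.9350.
t ≈ 33.9350/2 = 16.9675 years.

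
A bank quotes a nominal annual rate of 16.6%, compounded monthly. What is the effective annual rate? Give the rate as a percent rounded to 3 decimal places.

One year is 12 periods at 0.0138333 each: (1 + 0.0138333)^12 ≈ 1.179231.
EAR = 1.179231 − 1 ≈ 17.92307%.

17.923%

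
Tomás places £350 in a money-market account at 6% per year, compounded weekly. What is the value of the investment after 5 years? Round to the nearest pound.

£472

Growth factor = (1 + 0.06/52)^260 ≈ 1.34962538.
A ≈ 350 × 1.34962538 ≈ 472.3689.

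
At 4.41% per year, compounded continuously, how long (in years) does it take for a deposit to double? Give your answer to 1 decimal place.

e^(0.0441t) = 2, so 0.0441t = ln 2 ≈ 0.69315.
t ≈ 0.69315/0.0441 ≈ 15.7176.

15.7 years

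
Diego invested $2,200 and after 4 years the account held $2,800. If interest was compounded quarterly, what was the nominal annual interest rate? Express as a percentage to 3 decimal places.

(1 + r/4)^16 = 2,800/2,200 = 1.27273.
1 + r/4 = 1.27273^(1/16) ≈ 1.015187, so r/4 ≈ 0.0151868.
r ≈ 4·0.0151868 = 6.07472%.

6.075%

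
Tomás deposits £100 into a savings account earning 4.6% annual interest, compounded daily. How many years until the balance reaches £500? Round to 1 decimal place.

We need (1 + 0.000126027)^(365t) = 5, so 365t = ln 5 / ln 1.000126 ≈ 12771.3447.
t ≈ 12771.3447/365 = 34.9900 years.

35.0 years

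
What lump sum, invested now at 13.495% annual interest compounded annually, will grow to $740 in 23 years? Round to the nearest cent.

Annual rate = 13.495% = 0.13495; 23 periods.
P = 740/(1 + 0.13495)^23 ≈ 740/18.3850481 ≈ 40.2501.

$40.25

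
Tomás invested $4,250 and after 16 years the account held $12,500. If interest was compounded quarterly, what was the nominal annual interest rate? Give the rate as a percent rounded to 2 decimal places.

(1 + r/4)^64 = 12,500/4,250 = 2.94118.
1 + r/4 = 2.94118^(1/64) ≈ 1.016999, so r/4 ≈ 0.0169993.
r ≈ 4·0.0169993 = 6.79971%.

6.80%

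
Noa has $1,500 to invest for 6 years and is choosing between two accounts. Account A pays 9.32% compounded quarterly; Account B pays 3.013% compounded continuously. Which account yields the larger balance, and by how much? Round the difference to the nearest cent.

Account A, by $809.90

Account A growth factor: (1 + 0.0233)^24 ≈ 1.738086471; balance ≈ 2,607.1297.
Account B growth factor: e^(0.03013·6) = e^0.18078 ≈ 1.198151557; balance ≈ 1,797.2273.
Account A is larger by 809.9024.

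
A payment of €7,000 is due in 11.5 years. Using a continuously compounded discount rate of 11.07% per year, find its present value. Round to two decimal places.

€1,959.83

P = A·e^(−rt) = 7,000·e^(−1.27305).
e^(−1.27305) ≈ 0.2799763902, so P ≈ 1,959.8347.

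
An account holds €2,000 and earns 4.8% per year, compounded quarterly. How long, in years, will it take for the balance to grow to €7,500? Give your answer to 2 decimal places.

(1 + 0.012)^(4t) = 7,500/2,000 = 3.75.
4t·ln(1 + 0.012) = ln(3.75); 4t = 1.3218/0.0119286 ≈ 110.8059.
t ≈ 27.7015 years.

27.70 years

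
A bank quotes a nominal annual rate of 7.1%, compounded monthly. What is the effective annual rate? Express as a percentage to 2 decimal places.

One year is 12 periods at 0.00591667 each: (1 + 0.00591667)^12 ≈ 1.073357.
EAR = 1.073357 − 1 ≈ 7.33566%.

7.34%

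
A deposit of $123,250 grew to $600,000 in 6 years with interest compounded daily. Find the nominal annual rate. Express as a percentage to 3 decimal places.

26.388%

(1 + r/365)^2190 = 600,000/123,250 = 4.86815.
1 + r/365 = 4.86815^(1/2190) ≈ 1.000723, so r/365 ≈ 0.000722962.
r ≈ 365·0.000722962 = 26.38811%.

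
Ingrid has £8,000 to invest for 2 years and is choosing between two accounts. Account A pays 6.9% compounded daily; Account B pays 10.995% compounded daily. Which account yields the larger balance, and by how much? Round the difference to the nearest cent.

Account B, by £783.60

A: (1 + 0.069/365)^730 ≈ 1.147960578, so 8,000 × 1.147960578 ≈ 9,183.6846.
B: (1 + 0.10995/365)^730 ≈ 1.245910871, so 8,000 × 1.245910871 ≈ 9,967.2870.
Difference ≈ 783.6023 in favor of B.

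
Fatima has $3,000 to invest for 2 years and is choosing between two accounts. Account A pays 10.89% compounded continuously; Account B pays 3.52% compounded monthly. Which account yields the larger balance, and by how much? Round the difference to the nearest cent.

A: e^(0.1089·2) = e^0.2178 ≈ 1.243338375, so 3,000 × 1.243338375 ≈ 3,730.0151.
B: (1 + 0.0352/12)^24 ≈ 1.072826708, so 3,000 × 1.072826708 ≈ 3,218.4801.
Difference ≈ 511.5350 in favor of A.

Account A, by $511.54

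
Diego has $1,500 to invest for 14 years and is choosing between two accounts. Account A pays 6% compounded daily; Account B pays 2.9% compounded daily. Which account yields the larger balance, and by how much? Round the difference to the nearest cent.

A: (1 + 0.06/365)^5110 ≈ 2.316207075, so 1,500 × 2.316207075 ≈ 3,474.3106.
B: (1 + 0.029/365)^5110 ≈ 1.500778348, so 1,500 × 1.500778348 ≈ 2,251.1675.
Difference ≈ 1,223.1431 in favor of A.

Account A, by $1,223.14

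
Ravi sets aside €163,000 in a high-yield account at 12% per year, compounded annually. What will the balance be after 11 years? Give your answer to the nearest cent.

€567,003.65

Annual rate = 12% = 0.12; years = 11.
A = 163,000·(1 + 0.12)^11 ≈ 163,000·3.47854999335 ≈ 567,003.6489.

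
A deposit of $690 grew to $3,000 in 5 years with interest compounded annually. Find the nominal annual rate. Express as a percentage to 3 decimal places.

34.170%

The 5-period growth factor is 3,000/690 = 4.34783.
r = 4.34783^(1/5) − 1 ≈ 0.341697, i.e. 34.16970%.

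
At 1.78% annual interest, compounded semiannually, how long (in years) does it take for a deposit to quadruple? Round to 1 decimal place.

(1 + 0.0089)^(2t) = 4.
2t = ln 4 / ln(1 + 0.0089) ≈ 1.3863/0.00886063 ≈ 156.4555.
t ≈ 78.2278.

78.2 years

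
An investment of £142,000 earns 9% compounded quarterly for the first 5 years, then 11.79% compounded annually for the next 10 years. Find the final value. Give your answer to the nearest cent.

Phase 1: 142,000·(1 + 0.0225)^20 ≈ 221,592.3065.
Phase 2: 221,592.3065·(1 + 0.1179)^10 ≈ 675,436.0547.

£675,436.05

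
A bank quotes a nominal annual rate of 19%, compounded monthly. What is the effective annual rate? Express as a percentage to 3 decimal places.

EAR = (1 + 19%/12)^12 − 1 = (1 + 0.0158333)^12 − 1.
(1 + 0.0158333)^12 ≈ 1.207451, so EAR ≈ 20.74510%.

20.745%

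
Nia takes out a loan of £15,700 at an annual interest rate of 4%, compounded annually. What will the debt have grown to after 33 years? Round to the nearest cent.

£57,279.58

Annual rate = 4% = 0.04; years = 33.
A = 15,700·(1 + 0.04)^33 ≈ 15,700·3.6483810967 ≈ 57,279.5832.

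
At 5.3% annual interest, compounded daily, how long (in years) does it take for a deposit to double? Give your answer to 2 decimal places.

13.08 years

(1 + 0.000145205)^(365t) = 2.
365t = ln 2 / ln(1 + 0.000145205) ≈ 0.69315/0.000145195 ≈ 4773.9073.
t ≈ 13.0792.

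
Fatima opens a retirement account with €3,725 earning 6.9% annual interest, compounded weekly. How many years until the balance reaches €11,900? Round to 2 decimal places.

(1 + 0.00132692)^(52t) = 11,900/3,725 = 3.1946.
52t·ln(1 + 0.00132692) = ln(3.1946); 52t = 1.1615/0.00132604 ≈ 875.8925.
t ≈ 16.8441 years.

16.84 years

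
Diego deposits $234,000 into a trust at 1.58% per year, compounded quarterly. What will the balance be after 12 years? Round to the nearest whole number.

$282,746

Growth factor = (1 + 0.00395)^48 ≈ 1.20831463274.
A ≈ 234,000 × 1.20831463274 ≈ 282,745.6241.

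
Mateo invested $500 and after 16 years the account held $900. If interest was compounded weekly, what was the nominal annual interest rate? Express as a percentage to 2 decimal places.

3.67%

(1 + r/52)^832 = 900/500 = 1.8.
1 + r/52 = 1.8^(1/832) ≈ 1.000707, so r/52 ≈ 0.000706724.
r ≈ 52·0.000706724 = 3.67496%.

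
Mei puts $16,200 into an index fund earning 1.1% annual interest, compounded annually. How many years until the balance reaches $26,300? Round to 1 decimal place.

(1 + 0.011)^t = 26,300/16,200 = 1.6235.
t·ln(1 + 0.011) = ln(1.6235); t = 0.48456/0.0109399 ≈ 44.2925.

44.3 years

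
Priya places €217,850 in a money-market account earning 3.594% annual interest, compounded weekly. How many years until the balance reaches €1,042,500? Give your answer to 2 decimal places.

43.58 years

We need (1 + 0.000691154)^(52t) = 4.7854, so 52t = ln 4.7854 / ln 1.000691 ≈ 2265.9371.
t ≈ 2265.9371/52 = 43.5757 years.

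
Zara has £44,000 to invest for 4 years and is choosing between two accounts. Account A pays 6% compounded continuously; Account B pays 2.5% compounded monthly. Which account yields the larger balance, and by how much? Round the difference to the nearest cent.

Account A, by £7,312.50

A: e^(0.06·4) = e^0.24 ≈ 1.2712491503, so 44,000 × 1.2712491503 ≈ 55,934.9626.
B: (1 + 0.025/12)^48 ≈ 1.1050559617, so 44,000 × 1.1050559617 ≈ 48,622.4623.
Difference ≈ 7,312.5003 in favor of A.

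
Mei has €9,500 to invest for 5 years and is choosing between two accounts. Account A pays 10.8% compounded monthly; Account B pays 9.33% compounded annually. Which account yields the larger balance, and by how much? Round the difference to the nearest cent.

Account A, by €1,423.20

Account A growth factor: (1 + 0.009)^60 ≈ 1.7118668194; balance ≈ 16,262.7348.
Account B growth factor: (1 + 0.0933)^5 ≈ 1.5620565077; balance ≈ 14,839.5368.
Account A is larger by 1,423.1980.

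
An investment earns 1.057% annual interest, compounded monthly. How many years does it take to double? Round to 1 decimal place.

(1 + 0.000880833)^(12t) = 2.
12t = ln 2 / ln(1 + 0.000880833) ≈ 0.69315/0.000880446 ≈ 787.2686.
t ≈ 65.6057.

65.6 years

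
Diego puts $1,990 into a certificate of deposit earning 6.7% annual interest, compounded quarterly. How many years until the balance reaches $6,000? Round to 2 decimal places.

16.61 years

We need (1 + 0.01675)^(4t) = 3.0151, so 4t = ln 3.0151 / ln 1.01675 ≈ 66.4383.
t ≈ 66.4383/4 = 16.6096 years.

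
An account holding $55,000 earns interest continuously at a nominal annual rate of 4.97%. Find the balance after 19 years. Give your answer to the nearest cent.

A = P·e^(rt) = 55,000·e^(0.0497·19) = 55,000·e^0.9443.
e^0.9443 ≈ 2.57101303942, so A ≈ 141,405.7172.

$141,405.72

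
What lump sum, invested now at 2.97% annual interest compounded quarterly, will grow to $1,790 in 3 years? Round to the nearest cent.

Growth factor = (1 + 0.007425)^12 ≈ 1.0928302.
P = 1,790/1.0928302 ≈ 1,637.9489.

$1,637.95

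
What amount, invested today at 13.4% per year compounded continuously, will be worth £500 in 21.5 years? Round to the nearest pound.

P = A·e^(−rt) = 500·e^(−2.881).
e^(−2.881) ≈ 0.0560786561, so P ≈ 28.0393.

£28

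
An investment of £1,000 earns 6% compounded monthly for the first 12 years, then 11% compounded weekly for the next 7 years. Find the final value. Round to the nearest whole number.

After 12 years at 6%: 1,000 × 2.050750816 ≈ 2,050.7508.
Then 7 years at 11%: 2,050.7508 × 2.158010481 ≈ 4,425.5418.

£4,426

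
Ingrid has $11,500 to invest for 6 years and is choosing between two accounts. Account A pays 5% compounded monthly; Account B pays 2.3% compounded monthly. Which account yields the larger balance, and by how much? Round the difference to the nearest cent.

Account A, by $2,313.73

Account A growth factor: (1 + 0.05/12)^72 ≈ 1.3490177442; balance ≈ 15,513.7041.
Account B growth factor: (1 + 0.023/12)^72 ≈ 1.1478239342; balance ≈ 13,199.9752.
Account A is larger by 2,313.7288.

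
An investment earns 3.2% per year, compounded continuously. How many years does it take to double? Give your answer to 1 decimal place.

e^(0.032t) = 2, so 0.032t = ln 2 ≈ 0.69315.
t ≈ 0.69315/0.032 ≈ 21.6608.

21.7 years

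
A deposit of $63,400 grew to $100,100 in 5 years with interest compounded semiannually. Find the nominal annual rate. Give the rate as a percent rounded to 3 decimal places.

(1 + r/2)^10 = 100,100/63,400 = 1.57886.
1 + r/2 = 1.57886^(1/10) ≈ 1.04673, so r/2 ≈ 0.0467295.
r ≈ 2·0.0467295 = 9.34591%.

9.346%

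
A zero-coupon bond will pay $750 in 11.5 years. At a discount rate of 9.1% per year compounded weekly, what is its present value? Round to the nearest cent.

$263.61

Growth factor = (1 + 0.00175)^598 ≈ 2.84506348.
P = 750/2.84506348 ≈ 263.6145.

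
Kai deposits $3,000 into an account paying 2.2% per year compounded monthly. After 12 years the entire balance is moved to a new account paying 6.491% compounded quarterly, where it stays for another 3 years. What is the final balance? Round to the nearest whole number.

Phase 1: 3,000·(1 + 0.022/12)^144 ≈ 3,905.4405.
Phase 2: 3,905.4405·(1 + 0.0162275)^12 ≈ 4,737.6322.

$4,738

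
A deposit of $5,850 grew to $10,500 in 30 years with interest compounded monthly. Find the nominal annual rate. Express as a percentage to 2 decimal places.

The 360-period growth factor is 10,500/5,850 = 1.79487.
r/12 = 1.79487^(1/360) − 1 ≈ 0.00162614, so r ≈ 12·0.00162614 = 1.95136%.

1.95%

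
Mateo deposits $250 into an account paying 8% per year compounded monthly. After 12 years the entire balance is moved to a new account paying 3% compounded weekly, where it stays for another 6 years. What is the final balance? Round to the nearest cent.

$779.17

After 12 years at 8%: 250 × 2.60338924 ≈ 650.8473.
Then 6 years at 3%: 650.8473 × 1.19715523 ≈ 779.1653.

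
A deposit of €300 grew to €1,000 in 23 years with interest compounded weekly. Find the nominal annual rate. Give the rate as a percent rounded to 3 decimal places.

5.237%

The 1196-period growth factor is 1,000/300 = 3.33333.
r/52 = 3.33333^(1/1196) − 1 ≈ 0.00100717, so r ≈ 52·0.00100717 = 5.23730%.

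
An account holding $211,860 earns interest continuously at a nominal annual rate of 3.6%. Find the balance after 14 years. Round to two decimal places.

A = P·e^(rt) = 211,860·e^(0.036·14) = 211,860·e^0.504.
e^0.504 ≈ 1.65532936316, so A ≈ 350,698.0789.

$350,698.08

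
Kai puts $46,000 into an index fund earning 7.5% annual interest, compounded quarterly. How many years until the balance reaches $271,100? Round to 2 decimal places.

We need (1 + 0.01875)^(4t) = 5.8935, so 4t = ln 5.8935 / ln 1.01875 ≈ 95.4893.
t ≈ 95.4893/4 = 23.8723 years.

23.87 years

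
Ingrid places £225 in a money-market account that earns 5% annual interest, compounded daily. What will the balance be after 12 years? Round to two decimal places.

Growth factor = (1 + 0.05/365)^4380 ≈ 1.82204393.
A ≈ 225 × 1.82204393 ≈ 409.9599.

£409.96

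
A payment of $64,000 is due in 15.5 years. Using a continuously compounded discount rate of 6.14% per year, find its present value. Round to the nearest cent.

P = A·e^(−rt) = 64,000·e^(−0.9517).
e^(−0.9517) ≈ 0.38608412224, so P ≈ 24,709.3838.

$24,709.38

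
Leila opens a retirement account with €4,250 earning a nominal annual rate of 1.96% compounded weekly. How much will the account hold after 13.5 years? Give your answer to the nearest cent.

Growth factor = (1 + 0.0196/52)^702 ≈ 1.302844753.
A ≈ 4,250 × 1.302844753 ≈ 5,537.0902.

€5,537.09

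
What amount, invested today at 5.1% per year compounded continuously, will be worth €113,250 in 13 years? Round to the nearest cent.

P = A·e^(−rt) = 113,250·e^(−0.663).
e^(−0.663) ≈ 0.515303103995, so P ≈ 58,358.0765.

€58,358.08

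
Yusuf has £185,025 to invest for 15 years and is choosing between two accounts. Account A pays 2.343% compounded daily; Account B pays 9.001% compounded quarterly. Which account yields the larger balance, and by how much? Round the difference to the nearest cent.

A: (1 + 0.02343/365)^5475 ≈ 1.42111065938, so 185,025 × 1.42111065938 ≈ 262,940.9998.
B: (1 + 0.0225025)^60 ≈ 3.80069230314, so 185,025 × 3.80069230314 ≈ 703,223.0934.
Difference ≈ 440,282.0936 in favor of B.

Account B, by £440,282.09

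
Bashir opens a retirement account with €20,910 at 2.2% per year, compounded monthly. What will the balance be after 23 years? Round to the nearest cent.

€34,666.17

Periodic rate = 2.2%/12 = 0.00183333; periods = 12·23 = 276.
A = 20,910·(1 + 0.022/12)^276 ≈ 20,910·1.6578751176 ≈ 34,666.1687.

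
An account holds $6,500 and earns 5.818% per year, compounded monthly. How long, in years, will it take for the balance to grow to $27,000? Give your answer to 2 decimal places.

24.54 years

(1 + 0.00484833)^(12t) = 27,000/6,500 = 4.1538.
12t·ln(1 + 0.00484833) = ln(4.1538); 12t = 1.424/0.00483662 ≈ 294.4278.
t ≈ 24.5356 years.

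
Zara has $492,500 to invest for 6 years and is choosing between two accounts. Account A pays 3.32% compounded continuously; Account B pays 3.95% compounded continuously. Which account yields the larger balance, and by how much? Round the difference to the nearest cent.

Account A growth factor: e^(0.0332·6) = e^0.1992 ≈ 1.2204260267; balance ≈ 601,059.8181.
Account B growth factor: e^(0.0395·6) = e^0.237 ≈ 1.26744111778; balance ≈ 624,214.7505.
Account B is larger by 23,154.9324.

Account B, by $23,154.93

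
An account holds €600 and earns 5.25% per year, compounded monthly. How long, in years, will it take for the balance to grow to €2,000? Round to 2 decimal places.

We need (1 + 0.004375)^(12t) = 3.3333, so 12t = ln 3.3333 / ln 1.004375 ≈ 275.7953.
t ≈ 275.7953/12 = 22.9829 years.

22.98 years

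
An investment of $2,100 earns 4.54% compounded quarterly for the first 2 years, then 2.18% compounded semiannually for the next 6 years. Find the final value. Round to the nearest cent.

$2,617.76

After 2 years at 4.54%: 2,100 × 1.094490082 ≈ 2,298.4292.
Then 6 years at 2.18%: 2,298.4292 × 1.138933477 ≈ 2,617.7579.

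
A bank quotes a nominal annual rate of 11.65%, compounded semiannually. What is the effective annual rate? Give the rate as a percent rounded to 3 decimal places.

11.989%

EAR = (1 + 11.65%/2)^2 − 1 = (1 + 0.05825)^2 − 1.
(1 + 0.05825)^2 ≈ 1.119893, so EAR ≈ 11.98931%.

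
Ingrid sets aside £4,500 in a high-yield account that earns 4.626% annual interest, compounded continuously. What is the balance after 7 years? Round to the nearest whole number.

A = P·e^(rt) = 4,500·e^(0.04626·7) = 4,500·e^0.32382.
e^0.32382 ≈ 1.382398453, so A ≈ 6,220.7930.

£6,221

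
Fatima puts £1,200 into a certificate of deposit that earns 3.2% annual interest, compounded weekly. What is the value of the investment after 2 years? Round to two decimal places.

£1,279.29

Growth factor = (1 + 0.032/52)^104 ≈ 1.066071414.
A ≈ 1,200 × 1.066071414 ≈ 1,279.2857.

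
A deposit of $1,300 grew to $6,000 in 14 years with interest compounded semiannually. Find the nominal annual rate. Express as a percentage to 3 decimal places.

(1 + r/2)^28 = 6,000/1,300 = 4.61538.
1 + r/2 = 4.61538^(1/28) ≈ 1.056141, so r/2 ≈ 0.0561405.
r ≈ 2·0.0561405 = 11.22811%.

11.228%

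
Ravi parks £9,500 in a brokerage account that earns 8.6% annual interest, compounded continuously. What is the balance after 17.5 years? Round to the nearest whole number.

£42,789

A = P·e^(rt) = 9,500·e^(0.086·17.5) = 9,500·e^1.505.
e^1.505 ≈ 4.5041536303, so A ≈ 42,789.4595.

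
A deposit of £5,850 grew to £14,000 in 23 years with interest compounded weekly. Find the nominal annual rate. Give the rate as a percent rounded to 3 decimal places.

The 1196-period growth factor is 14,000/5,850 = 2.39316.
r/52 = 2.39316^(1/1196) − 1 ≈ 0.000729878, so r ≈ 52·0.000729878 = 3.79537%.

3.795%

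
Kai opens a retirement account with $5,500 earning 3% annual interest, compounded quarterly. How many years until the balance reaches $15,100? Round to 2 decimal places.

(1 + 0.0075)^(4t) = 15,100/5,500 = 2.7455.
4t·ln(1 + 0.0075) = ln(2.7455); 4t = 1.0099/0.00747201 ≈ 135.1639.
t ≈ 33.7910 years.

33.79 years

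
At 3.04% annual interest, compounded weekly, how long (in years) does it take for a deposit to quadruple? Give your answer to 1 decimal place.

(1 + 0.000584615)^(52t) = 4.
52t = ln 4 / ln(1 + 0.000584615) ≈ 1.3863/0.000584445 ≈ 2371.9861.
t ≈ 45.6151.

45.6 years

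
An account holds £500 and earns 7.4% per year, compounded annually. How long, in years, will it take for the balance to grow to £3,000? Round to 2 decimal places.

25.10 years

We need (1 + 0.074)^t = 6, so t = ln 6 / ln 1.074 ≈ 25.0982.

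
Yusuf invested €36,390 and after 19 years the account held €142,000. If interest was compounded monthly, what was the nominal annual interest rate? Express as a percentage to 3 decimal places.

7.187%

The 228-period growth factor is 142,000/36,390 = 3.90217.
r/12 = 3.90217^(1/228) − 1 ≈ 0.0059895, so r ≈ 12·0.0059895 = 7.18740%.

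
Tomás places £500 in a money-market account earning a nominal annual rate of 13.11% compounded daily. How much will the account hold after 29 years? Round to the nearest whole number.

£22,378

Growth factor = (1 + 0.1311/365)^10585 ≈ 44.755636132.
A ≈ 500 × 44.755636132 ≈ 22,377.8181.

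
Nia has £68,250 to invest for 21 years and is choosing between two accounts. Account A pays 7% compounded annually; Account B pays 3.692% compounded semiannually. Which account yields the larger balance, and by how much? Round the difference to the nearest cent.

Account A growth factor: (1 + 0.07)^21 ≈ 4.14056237486; balance ≈ 282,593.3821.
Account B growth factor: (1 + 0.01846)^42 ≈ 2.15599139927; balance ≈ 147,146.4130.
Account A is larger by 135,446.9691.

Account A, by £135,446.97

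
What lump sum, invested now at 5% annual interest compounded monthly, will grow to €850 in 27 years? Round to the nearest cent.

€220.97

Growth factor = (1 + 0.05/12)^324 ≈ 3.84662172.
P = 850/3.84662172 ≈ 220.9731.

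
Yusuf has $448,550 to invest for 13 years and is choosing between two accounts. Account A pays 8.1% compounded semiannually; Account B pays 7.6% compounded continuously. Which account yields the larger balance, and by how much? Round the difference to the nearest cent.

Account A, by $54,488.66

A: (1 + 0.0405)^26 ≈ 2.807334728771, so 448,550 × 2.807334728771 ≈ 1,259,229.9926.
B: e^(0.076·13) = e^0.988 ≈ 2.685857382287, so 448,550 × 2.685857382287 ≈ 1,204,741.3288.
Difference ≈ 54,488.6638 in favor of A.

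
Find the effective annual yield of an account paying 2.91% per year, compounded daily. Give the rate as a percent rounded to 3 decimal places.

EAR = (1 + 2.91%/365)^365 − 1 = (1 + 0.000079726)^365 − 1.
(1 + 0.000079726)^365 ≈ 1.029526, so EAR ≈ 2.95263%.

2.953%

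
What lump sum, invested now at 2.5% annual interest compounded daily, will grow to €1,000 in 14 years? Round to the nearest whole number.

Growth factor = (1 + 0.025/365)^5110 ≈ 1.41905054.
P = 1,000/1.41905054 ≈ 704.6965.

€705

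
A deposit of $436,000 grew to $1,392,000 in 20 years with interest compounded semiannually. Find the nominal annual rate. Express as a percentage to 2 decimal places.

5.89%

The 40-period growth factor is 1,392,000/436,000 = 3.19266.
r/2 = 3.19266^(1/40) − 1 ≈ 0.0294466, so r ≈ 2·0.0294466 = 5.88932%.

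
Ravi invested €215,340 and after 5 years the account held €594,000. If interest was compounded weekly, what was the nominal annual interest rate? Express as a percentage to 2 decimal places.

20.33%

(1 + r/52)^260 = 594,000/215,340 = 2.75843.
1 + r/52 = 2.75843^(1/260) ≈ 1.00391, so r/52 ≈ 0.00391017.
r ≈ 52·0.00391017 = 20.33287%.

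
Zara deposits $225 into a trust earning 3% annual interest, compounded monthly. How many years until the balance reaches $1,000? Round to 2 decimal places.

49.78 years

(1 + 0.0025)^(12t) = 1,000/225 = 4.4444.
12t·ln(1 + 0.0025) = ln(4.4444); 12t = 1.4917/0.00249688 ≈ 597.4075.
t ≈ 49.7840 years.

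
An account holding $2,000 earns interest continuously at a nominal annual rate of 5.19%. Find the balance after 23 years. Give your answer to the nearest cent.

$6,598.53

A = P·e^(rt) = 2,000·e^(0.0519·23) = 2,000·e^1.1937.
e^1.1937 ≈ 3.299265936, so A ≈ 6,598.5319.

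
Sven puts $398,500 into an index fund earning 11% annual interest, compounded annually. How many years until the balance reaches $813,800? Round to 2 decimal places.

(1 + 0.11)^t = 813,800/398,500 = 2.0422.
t·ln(1 + 0.11) = ln(2.0422); t = 0.71401/0.10436 ≈ 6.8418.

6.84 years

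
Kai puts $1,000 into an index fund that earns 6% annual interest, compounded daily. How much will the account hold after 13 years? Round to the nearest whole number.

Periodic rate = 6%/365 = 0.000164384; periods = 365·13 = 4745.
A = 1,000·(1 + 0.06/365)^4745 ≈ 1,000·2.181332432 ≈ 2,181.3324.

$2,181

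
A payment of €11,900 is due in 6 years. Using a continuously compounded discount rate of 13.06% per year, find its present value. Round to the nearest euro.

P = A·e^(−rt) = 11,900·e^(−0.7836).
e^(−0.7836) ≈ 0.45675871657, so P ≈ 5,435.4287.

€5,435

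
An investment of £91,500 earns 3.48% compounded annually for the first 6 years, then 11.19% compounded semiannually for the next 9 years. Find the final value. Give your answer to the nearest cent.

£299,322.94

After 6 years at 3.48%: 91,500 × 1.22783079111 ≈ 112,346.5174.
Then 9 years at 11.19%: 112,346.5174 × 2.66428317036 ≈ 299,322.9355.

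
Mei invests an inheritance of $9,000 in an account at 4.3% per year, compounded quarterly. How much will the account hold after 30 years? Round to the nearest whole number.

Growth factor = (1 + 0.01075)^120 ≈ 3.607862691.
A ≈ 9,000 × 3.607862691 ≈ 32,470.7642.

$32,471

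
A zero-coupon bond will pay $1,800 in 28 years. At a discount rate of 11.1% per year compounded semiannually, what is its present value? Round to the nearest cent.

Periodic rate = 11.1%/2 = 0.0555; 56 periods.
P = 1,800/(1 + 0.0555)^56 ≈ 1,800/20.59023522 ≈ 87.4201.

$87.42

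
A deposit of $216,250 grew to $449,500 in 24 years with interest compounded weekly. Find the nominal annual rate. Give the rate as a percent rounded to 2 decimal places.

3.05%

(1 + r/52)^1248 = 449,500/216,250 = 2.07861.
1 + r/52 = 2.07861^(1/1248) ≈ 1.000586, so r/52 ≈ 0.000586471.
r ≈ 52·0.000586471 = 3.04965%.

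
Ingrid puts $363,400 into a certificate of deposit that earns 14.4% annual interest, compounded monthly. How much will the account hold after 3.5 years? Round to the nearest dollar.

$599,745

Growth factor = (1 + 0.012)^42 ≈ 1.65037077756.
A ≈ 363,400 × 1.65037077756 ≈ 599,744.7406.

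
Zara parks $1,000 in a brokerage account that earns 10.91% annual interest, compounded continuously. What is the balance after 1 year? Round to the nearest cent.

$1,115.27

A = P·e^(rt) = 1,000·e^(0.1091·1) = 1,000·e^0.1091.
e^0.1091 ≈ 1.115273872, so A ≈ 1,115.2739.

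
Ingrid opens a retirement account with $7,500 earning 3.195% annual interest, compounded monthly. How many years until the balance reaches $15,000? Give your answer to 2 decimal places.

21.72 years

We need (1 + 0.0026625)^(12t) = 2, so 12t = ln 2 / ln 1.002663 ≈ 260.6834.
t ≈ 260.6834/12 = 21.7236 years.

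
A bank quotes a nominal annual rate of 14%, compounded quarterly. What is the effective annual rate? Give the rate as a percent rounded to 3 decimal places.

EAR = (1 + 14%/4)^4 − 1 = (1 + 0.035)^4 − 1.
(1 + 0.035)^4 ≈ 1.147523, so EAR ≈ 14.75230%.

14.752%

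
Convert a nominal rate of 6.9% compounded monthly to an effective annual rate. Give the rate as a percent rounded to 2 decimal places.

One year is 12 periods at 0.00575 each: (1 + 0.00575)^12 ≈ 1.071224.
EAR = 1.071224 − 1 ≈ 7.12245%.

7.12%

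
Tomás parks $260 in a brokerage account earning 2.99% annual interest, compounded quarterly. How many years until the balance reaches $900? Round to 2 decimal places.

(1 + 0.007475)^(4t) = 900/260 = 3.4615.
4t·ln(1 + 0.007475) = ln(3.4615); 4t = 1.2417/0.0074472 ≈ 166.7356.
t ≈ 41.6839 years.

41.68 years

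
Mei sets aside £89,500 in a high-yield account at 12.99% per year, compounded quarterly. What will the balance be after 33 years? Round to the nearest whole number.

£6,080,271

Periodic rate = 12.99%/4 = 0.032475; periods = 4·33 = 132.
A = 89,500·(1 + 0.032475)^132 ≈ 89,500·67.93598658123 ≈ 6,080,270.7990.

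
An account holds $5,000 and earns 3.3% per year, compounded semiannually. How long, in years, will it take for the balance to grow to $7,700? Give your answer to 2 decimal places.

13.19 years

(1 + 0.0165)^(2t) = 7,700/5,000 = 1.54.
2t·ln(1 + 0.0165) = ln(1.54); 2t = 0.43178/0.0163654 ≈ 26.3839.
t ≈ 13.1920 years.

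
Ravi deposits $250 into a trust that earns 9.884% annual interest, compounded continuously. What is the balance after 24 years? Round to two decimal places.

A = P·e^(rt) = 250·e^(0.09884·24) = 250·e^2.37216.
e^2.37216 ≈ 10.72052362, so A ≈ 2,680.1309.

$2,680.13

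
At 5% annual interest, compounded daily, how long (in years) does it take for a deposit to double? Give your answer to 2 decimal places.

13.86 years

(1 + 0.000136986)^(365t) = 2.
365t = ln 2 / ln(1 + 0.000136986) ≈ 0.69315/0.000136977 ≈ 5060.3210.
t ≈ 13.8639.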